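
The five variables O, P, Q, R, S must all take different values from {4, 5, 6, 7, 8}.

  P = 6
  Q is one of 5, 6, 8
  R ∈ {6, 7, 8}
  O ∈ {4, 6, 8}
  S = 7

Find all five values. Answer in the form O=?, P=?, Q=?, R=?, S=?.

P must be 6 (only option left). Remove 6 from O, Q, R.
S has just one choice, so S = 7. Strike 7 from R.
R has just one choice, so R = 8. So O, Q can't be 8.
O's domain is down to {4}, so O = 4.
That leaves Q = 5.

O=4, P=6, Q=5, R=8, S=7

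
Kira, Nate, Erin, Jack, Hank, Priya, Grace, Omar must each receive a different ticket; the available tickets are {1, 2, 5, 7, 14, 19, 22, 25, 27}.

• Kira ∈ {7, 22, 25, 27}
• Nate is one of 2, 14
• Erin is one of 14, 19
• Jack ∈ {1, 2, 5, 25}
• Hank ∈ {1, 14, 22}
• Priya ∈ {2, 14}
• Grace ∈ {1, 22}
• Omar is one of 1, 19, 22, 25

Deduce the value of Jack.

5

Nate and Priya between them cover only {2, 14} — a naked pair. Remove those values from Erin, Jack, Hank.
Erin's domain is down to {19}, so Erin = 19. Strike 19 from Omar.
Hank and Grace share exactly the 2 values {1, 22}; by pigeonhole those values go to them, so strike 1, 22 from Kira, Jack, Omar.
Omar has just one choice, so Omar = 25. So Kira, Jack can't be 25.
So Jack = 5.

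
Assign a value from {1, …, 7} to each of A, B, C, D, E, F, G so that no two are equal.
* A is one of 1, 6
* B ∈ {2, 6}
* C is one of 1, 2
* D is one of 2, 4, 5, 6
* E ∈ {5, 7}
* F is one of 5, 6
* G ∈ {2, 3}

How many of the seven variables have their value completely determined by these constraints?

Among the 7 variables, 3 fits only G (and all 7 values in {1, 2, 3, 4, 5, 6, 7} must be used), so G = 3.
Among the 6 still-open variables, 4 fits only D (and all 6 values in {1, 2, 4, 5, 6, 7} must be used), so D = 4.
The 5 still-open variables together cover exactly {1, 2, 5, 6, 7} — 5 values for 5 variables — and 7 appears only in E's list, so E = 7.
The 4 still-open variables together cover exactly {1, 2, 5, 6} — 4 values for 4 variables — and 5 appears only in F's list, so F = 5.
Determined: D=4, E=7, F=5, G=3. The other variables each still have more than one consistent value. That makes 4.

4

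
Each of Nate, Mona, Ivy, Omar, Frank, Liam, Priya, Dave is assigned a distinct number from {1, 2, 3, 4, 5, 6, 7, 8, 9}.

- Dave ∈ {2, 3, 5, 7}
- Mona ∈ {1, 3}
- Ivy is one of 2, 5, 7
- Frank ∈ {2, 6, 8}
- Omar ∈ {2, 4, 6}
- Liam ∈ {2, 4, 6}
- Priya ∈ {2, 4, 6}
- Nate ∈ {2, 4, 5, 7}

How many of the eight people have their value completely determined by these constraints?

3

The 8 variables draw from only 8 values {1, 2, 3, 4, 5, 6, 7, 8}, so each is used; only Mona can be 1, hence Mona = 1.
The 7 still-open variables together cover exactly {2, 3, 4, 5, 6, 7, 8} — 7 values for 7 variables — and 3 appears only in Dave's list, so Dave = 3.
Among the 6 still-open variables, 8 fits only Frank (and all 6 values in {2, 4, 5, 6, 7, 8} must be used), so Frank = 8.
The 3 variables Omar, Liam, Priya are confined to {2, 4, 6}, which locks those values in; drop them from Nate, Ivy.
Determined: Mona=1, Frank=8, Dave=3. The other people each still have more than one consistent value. That makes 3.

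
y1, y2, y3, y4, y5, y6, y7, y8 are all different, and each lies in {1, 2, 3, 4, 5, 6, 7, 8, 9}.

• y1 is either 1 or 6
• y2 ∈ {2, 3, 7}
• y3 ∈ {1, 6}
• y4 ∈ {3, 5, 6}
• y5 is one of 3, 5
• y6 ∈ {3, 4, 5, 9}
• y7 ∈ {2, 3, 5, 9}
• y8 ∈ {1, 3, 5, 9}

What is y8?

Among the 8 variables, 4 fits only y6 (and all 8 values in {1, 2, 3, 4, 5, 6, 7, 9} must be used), so y6 = 4.
The 7 still-open variables draw from only 7 values {1, 2, 3, 5, 6, 7, 9}, so each is used; only y2 can be 7, hence y2 = 7.
The 6 still-open variables together cover exactly {1, 2, 3, 5, 6, 9} — 6 values for 6 variables — and 2 appears only in y7's list, so y7 = 2.
The 5 still-open variables draw from only 5 values {1, 3, 5, 6, 9}, so each is used; only y8 can be 9, hence y8 = 9.

9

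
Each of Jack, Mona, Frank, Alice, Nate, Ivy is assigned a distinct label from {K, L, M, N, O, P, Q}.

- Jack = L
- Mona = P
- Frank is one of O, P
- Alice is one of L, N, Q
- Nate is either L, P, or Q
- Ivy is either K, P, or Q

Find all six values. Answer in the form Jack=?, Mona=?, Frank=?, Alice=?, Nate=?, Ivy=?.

Jack has just one choice, so Jack = L. Strike L from Alice, Nate.
Mona must be P (only option left). Strike P from Frank, Nate, Ivy.
Frank's domain is down to {O}, so Frank = O.
Nate has just one choice, so Nate = Q. Eliminate Q elsewhere: Alice, Ivy.
That leaves Ivy = K.
Alice has just one choice, so Alice = N.

Jack=L, Mona=P, Frank=O, Alice=N, Nate=Q, Ivy=K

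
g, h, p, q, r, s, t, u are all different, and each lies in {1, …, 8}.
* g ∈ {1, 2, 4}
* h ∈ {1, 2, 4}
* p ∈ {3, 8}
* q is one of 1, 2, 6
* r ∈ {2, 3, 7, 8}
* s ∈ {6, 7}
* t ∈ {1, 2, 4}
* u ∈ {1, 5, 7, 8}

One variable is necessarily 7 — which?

s

Among the 8 variables, 5 fits only u (and all 8 values in {1, 2, 3, 4, 5, 6, 7, 8} must be used), so u = 5.
g, h, t share exactly the 3 values {1, 2, 4}; by pigeonhole those values go to them, so strike 1, 2, 4 from q, r.
q has just one choice, so q = 6. Eliminate 6 elsewhere: s.
So 7 goes to s.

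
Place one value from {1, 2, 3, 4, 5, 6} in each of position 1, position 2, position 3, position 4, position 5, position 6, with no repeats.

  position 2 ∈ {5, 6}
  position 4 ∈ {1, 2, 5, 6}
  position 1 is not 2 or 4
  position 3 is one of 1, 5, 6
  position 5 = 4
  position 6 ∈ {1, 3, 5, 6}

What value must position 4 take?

position 5 has just one choice, so position 5 = 4.
Among the 5 still-open variables, 2 fits only position 4 (and all 5 values in {1, 2, 3, 5, 6} must be used), so position 4 = 2.

2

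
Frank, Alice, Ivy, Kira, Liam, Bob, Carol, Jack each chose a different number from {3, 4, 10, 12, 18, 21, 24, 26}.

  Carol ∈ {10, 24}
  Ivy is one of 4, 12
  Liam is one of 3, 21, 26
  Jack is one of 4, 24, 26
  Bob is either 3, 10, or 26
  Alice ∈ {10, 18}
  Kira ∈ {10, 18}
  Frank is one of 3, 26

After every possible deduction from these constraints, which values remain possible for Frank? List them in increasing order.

3, 26

The 8 variables draw from only 8 values {3, 4, 10, 12, 18, 21, 24, 26}, so each is used; only Ivy can be 12, hence Ivy = 12.
The 7 still-open variables draw from only 7 values {3, 4, 10, 18, 21, 24, 26}, so each is used; only Jack can be 4, hence Jack = 4.
The 6 still-open variables together cover exactly {3, 10, 18, 21, 24, 26} — 6 values for 6 variables — and 21 appears only in Liam's list, so Liam = 21.
Among the 5 still-open variables, 24 fits only Carol (and all 5 values in {3, 10, 18, 24, 26} must be used), so Carol = 24.
Alice and Kira between them cover only {10, 18} — a naked pair. Remove those values from Bob.
No further eliminations apply; Frank can still be any of 3, 26.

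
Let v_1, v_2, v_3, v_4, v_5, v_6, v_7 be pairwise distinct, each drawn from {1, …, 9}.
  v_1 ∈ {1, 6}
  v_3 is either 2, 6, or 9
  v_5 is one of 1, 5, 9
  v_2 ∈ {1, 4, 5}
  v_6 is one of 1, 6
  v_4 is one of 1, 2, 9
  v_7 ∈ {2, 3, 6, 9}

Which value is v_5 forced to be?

5

The 7 variables draw from only 7 values {1, 2, 3, 4, 5, 6, 9}, so each is used; only v_7 can be 3, hence v_7 = 3.
The 6 still-open variables draw from only 6 values {1, 2, 4, 5, 6, 9}, so each is used; only v_2 can be 4, hence v_2 = 4.
The 5 still-open variables draw from only 5 values {1, 2, 5, 6, 9}, so each is used; only v_5 can be 5, hence v_5 = 5.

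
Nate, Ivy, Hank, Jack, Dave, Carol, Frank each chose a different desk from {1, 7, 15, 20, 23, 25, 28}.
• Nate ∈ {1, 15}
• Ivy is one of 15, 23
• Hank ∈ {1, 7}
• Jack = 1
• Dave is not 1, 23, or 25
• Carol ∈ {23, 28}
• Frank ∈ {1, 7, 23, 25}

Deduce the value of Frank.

Jack's domain is down to {1}, so Jack = 1. Eliminate 1 elsewhere: Nate, Hank, Frank.
Nate has just one choice, so Nate = 15. Strike 15 from Ivy, Dave.
Ivy has just one choice, so Ivy = 23. Remove 23 from Carol, Frank.
Hank must be 7 (only option left). Remove 7 from Dave, Frank.
So Frank = 25.

25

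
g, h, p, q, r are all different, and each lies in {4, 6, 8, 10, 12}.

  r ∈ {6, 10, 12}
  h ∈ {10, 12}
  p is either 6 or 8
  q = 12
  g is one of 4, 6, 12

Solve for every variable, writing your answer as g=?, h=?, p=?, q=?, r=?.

q has just one choice, so q = 12. Strike 12 from g, h, r.
h must be 10 (only option left). So r can't be 10.
r must be 6 (only option left). Strike 6 from g, p.
g has just one choice, so g = 4.
p's domain is down to {8}, so p = 8.

g=4, h=10, p=8, q=12, r=6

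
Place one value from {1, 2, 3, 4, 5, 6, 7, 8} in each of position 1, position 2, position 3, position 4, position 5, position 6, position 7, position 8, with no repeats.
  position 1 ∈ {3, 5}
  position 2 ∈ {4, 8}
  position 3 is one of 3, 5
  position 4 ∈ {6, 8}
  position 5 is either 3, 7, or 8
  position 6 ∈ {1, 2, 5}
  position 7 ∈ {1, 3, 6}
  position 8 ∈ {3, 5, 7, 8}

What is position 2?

Among the 8 variables, 2 fits only position 6 (and all 8 values in {1, 2, 3, 4, 5, 6, 7, 8} must be used), so position 6 = 2.
The 7 still-open variables together cover exactly {1, 3, 4, 5, 6, 7, 8} — 7 values for 7 variables — and 1 appears only in position 7's list, so position 7 = 1.
The 6 still-open variables draw from only 6 values {3, 4, 5, 6, 7, 8}, so each is used; only position 2 can be 4, hence position 2 = 4.

4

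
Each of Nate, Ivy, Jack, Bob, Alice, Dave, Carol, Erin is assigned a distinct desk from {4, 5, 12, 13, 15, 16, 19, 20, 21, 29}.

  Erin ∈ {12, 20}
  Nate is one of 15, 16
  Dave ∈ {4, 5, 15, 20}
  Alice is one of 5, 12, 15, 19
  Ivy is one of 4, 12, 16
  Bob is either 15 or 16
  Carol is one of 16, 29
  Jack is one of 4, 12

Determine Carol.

29

Among the 8 variables, 19 fits only Alice (and all 8 values in {4, 5, 12, 15, 16, 19, 20, 29} must be used), so Alice = 19.
The 7 still-open variables draw from only 7 values {4, 5, 12, 15, 16, 20, 29}, so each is used; only Dave can be 5, hence Dave = 5.
The 6 still-open variables draw from only 6 values {4, 12, 15, 16, 20, 29}, so each is used; only Erin can be 20, hence Erin = 20.
The 5 still-open variables draw from only 5 values {4, 12, 15, 16, 29}, so each is used; only Carol can be 29, hence Carol = 29.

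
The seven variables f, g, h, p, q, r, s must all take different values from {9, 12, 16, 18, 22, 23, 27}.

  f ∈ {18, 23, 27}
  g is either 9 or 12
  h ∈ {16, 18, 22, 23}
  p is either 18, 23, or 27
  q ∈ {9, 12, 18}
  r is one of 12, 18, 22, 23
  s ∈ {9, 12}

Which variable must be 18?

The 7 variables draw from only 7 values {9, 12, 16, 18, 22, 23, 27}, so each is used; only h can be 16, hence h = 16.
The 6 still-open variables together cover exactly {9, 12, 18, 22, 23, 27} — 6 values for 6 variables — and 22 appears only in r's list, so r = 22.
g and s between them cover only {9, 12} — a naked pair. Remove those values from q.
So 18 goes to q.

q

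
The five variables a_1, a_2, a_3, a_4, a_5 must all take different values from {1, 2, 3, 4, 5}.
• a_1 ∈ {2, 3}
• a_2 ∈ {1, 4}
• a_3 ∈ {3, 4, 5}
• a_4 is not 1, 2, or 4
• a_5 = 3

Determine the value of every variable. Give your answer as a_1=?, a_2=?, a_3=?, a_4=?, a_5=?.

a_1=2, a_2=1, a_3=4, a_4=5, a_5=3

a_5 must be 3 (only option left). Eliminate 3 elsewhere: a_1, a_3, a_4.
a_1 has just one choice, so a_1 = 2.
a_4 must be 5 (only option left). Eliminate 5 elsewhere: a_3.
a_3 has just one choice, so a_3 = 4. Remove 4 from a_2.
a_2's domain is down to {1}, so a_2 = 1.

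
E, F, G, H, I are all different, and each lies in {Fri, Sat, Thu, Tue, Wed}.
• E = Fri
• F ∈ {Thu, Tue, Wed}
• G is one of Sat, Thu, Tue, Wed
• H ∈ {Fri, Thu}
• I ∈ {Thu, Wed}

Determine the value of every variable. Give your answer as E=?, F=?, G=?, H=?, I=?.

E=Fri, F=Tue, G=Sat, H=Thu, I=Wed

E has just one choice, so E = Fri. Strike Fri from H.
H has just one choice, so H = Thu. Strike Thu from F, G, I.
I must be Wed (only option left). Eliminate Wed elsewhere: F, G.
F has just one choice, so F = Tue. So G can't be Tue.
That leaves G = Sat.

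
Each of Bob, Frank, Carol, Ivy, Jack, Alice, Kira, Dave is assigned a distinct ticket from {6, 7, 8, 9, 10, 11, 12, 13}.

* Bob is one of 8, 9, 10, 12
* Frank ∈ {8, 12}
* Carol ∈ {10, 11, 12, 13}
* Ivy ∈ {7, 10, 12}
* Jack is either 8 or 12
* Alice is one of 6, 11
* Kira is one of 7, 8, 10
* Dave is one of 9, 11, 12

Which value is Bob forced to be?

9

The 8 variables draw from only 8 values {6, 7, 8, 9, 10, 11, 12, 13}, so each is used; only Alice can be 6, hence Alice = 6.
The 7 still-open variables together cover exactly {7, 8, 9, 10, 11, 12, 13} — 7 values for 7 variables — and 13 appears only in Carol's list, so Carol = 13.
Among the 6 still-open variables, 11 fits only Dave (and all 6 values in {7, 8, 9, 10, 11, 12} must be used), so Dave = 11.
Among the 5 still-open variables, 9 fits only Bob (and all 5 values in {7, 8, 9, 10, 12} must be used), so Bob = 9.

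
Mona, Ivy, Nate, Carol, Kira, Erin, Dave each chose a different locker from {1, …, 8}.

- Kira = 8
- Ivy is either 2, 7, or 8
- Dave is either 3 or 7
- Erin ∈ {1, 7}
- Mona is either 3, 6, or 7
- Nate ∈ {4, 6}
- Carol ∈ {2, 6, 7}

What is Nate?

Kira's domain is down to {8}, so Kira = 8. So Ivy can't be 8.
The 6 still-open variables together cover exactly {1, 2, 3, 4, 6, 7} — 6 values for 6 variables — and 1 appears only in Erin's list, so Erin = 1.
The 5 still-open variables together cover exactly {2, 3, 4, 6, 7} — 5 values for 5 variables — and 4 appears only in Nate's list, so Nate = 4.

4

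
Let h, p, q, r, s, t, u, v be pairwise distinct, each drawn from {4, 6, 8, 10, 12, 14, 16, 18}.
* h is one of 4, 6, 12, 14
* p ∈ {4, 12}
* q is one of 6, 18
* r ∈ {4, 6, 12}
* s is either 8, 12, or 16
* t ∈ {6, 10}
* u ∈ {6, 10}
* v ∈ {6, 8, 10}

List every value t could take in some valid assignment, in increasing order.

6, 10

The 8 variables draw from only 8 values {4, 6, 8, 10, 12, 14, 16, 18}, so each is used; only h can be 14, hence h = 14.
The 7 still-open variables together cover exactly {4, 6, 8, 10, 12, 16, 18} — 7 values for 7 variables — and 16 appears only in s's list, so s = 16.
The 6 still-open variables draw from only 6 values {4, 6, 8, 10, 12, 18}, so each is used; only v can be 8, hence v = 8.
Among the 5 still-open variables, 18 fits only q (and all 5 values in {4, 6, 10, 12, 18} must be used), so q = 18.
t and u between them cover only {6, 10} — a naked pair. Remove those values from r.
No further eliminations apply; t can still be any of 6, 10.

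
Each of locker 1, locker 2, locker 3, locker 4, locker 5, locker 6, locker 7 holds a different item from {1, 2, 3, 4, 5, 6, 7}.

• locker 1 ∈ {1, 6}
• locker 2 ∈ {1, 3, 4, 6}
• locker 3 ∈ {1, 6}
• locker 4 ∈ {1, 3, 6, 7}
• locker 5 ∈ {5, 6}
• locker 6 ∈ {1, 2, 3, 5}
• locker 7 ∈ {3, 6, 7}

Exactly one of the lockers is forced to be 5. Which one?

locker 5

Among the 7 variables, 2 fits only locker 6 (and all 7 values in {1, 2, 3, 4, 5, 6, 7} must be used), so locker 6 = 2.
Among the 6 still-open variables, 4 fits only locker 2 (and all 6 values in {1, 3, 4, 5, 6, 7} must be used), so locker 2 = 4.
The 5 still-open variables draw from only 5 values {1, 3, 5, 6, 7}, so each is used; only locker 5 can be 5, hence locker 5 = 5.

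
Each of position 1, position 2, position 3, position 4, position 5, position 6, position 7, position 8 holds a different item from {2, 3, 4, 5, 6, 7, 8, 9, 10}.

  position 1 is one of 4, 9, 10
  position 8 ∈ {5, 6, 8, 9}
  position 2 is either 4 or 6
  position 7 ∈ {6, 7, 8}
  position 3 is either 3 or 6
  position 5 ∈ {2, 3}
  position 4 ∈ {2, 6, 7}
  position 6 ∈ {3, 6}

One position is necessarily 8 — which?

position 7

position 3 and position 6 share exactly the 2 values {3, 6}; by pigeonhole those values go to them, so strike 3, 6 from position 2, position 4, position 5, position 7, position 8.
position 2's domain is down to {4}, so position 2 = 4. Eliminate 4 elsewhere: position 1.
position 5 must be 2 (only option left). Eliminate 2 elsewhere: position 4.
position 4's domain is down to {7}, so position 4 = 7. Eliminate 7 elsewhere: position 7.
So 8 goes to position 7.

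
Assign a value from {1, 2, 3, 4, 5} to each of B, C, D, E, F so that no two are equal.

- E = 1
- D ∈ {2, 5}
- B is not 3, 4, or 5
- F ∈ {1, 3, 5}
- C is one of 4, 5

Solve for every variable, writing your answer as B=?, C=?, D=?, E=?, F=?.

E's domain is down to {1}, so E = 1. Remove 1 from B, F.
B must be 2 (only option left). Eliminate 2 elsewhere: D.
D's domain is down to {5}, so D = 5. So C, F can't be 5.
F must be 3 (only option left).
C's domain is down to {4}, so C = 4.

B=2, C=4, D=5, E=1, F=3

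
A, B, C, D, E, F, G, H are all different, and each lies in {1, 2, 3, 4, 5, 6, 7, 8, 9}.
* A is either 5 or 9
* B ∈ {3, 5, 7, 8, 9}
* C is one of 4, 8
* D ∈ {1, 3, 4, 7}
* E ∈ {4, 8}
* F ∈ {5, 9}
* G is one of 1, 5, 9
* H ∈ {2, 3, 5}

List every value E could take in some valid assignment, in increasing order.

4, 8

Among the 8 variables, 2 fits only H (and all 8 values in {1, 2, 3, 4, 5, 7, 8, 9} must be used), so H = 2.
A and F between them cover only {5, 9} — a naked pair. Remove those values from B, G.
G has just one choice, so G = 1. Strike 1 from D.
C and E between them cover only {4, 8} — a naked pair. Remove those values from B, D.
No further eliminations apply; E can still be any of 4, 8.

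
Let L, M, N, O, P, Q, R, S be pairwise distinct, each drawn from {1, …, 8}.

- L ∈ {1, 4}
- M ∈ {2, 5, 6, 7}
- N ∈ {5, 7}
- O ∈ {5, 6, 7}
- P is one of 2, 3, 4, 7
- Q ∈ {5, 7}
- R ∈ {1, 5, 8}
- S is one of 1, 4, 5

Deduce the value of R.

Among the 8 variables, 3 fits only P (and all 8 values in {1, 2, 3, 4, 5, 6, 7, 8} must be used), so P = 3.
The 7 still-open variables draw from only 7 values {1, 2, 4, 5, 6, 7, 8}, so each is used; only M can be 2, hence M = 2.
Among the 6 still-open variables, 6 fits only O (and all 6 values in {1, 4, 5, 6, 7, 8} must be used), so O = 6.
Among the 5 still-open variables, 8 fits only R (and all 5 values in {1, 4, 5, 7, 8} must be used), so R = 8.

8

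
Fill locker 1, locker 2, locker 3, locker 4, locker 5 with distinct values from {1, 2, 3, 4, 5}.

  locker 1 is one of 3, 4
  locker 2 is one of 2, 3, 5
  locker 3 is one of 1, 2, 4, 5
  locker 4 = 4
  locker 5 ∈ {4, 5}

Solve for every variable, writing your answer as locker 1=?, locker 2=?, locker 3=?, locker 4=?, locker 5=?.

locker 4 has just one choice, so locker 4 = 4. Remove 4 from locker 1, locker 3, locker 5.
locker 5 has just one choice, so locker 5 = 5. Strike 5 from locker 2, locker 3.
locker 1 has just one choice, so locker 1 = 3. Strike 3 from locker 2.
locker 2's domain is down to {2}, so locker 2 = 2. Strike 2 from locker 3.
locker 3 has just one choice, so locker 3 = 1.

locker 1=3, locker 2=2, locker 3=1, locker 4=4, locker 5=5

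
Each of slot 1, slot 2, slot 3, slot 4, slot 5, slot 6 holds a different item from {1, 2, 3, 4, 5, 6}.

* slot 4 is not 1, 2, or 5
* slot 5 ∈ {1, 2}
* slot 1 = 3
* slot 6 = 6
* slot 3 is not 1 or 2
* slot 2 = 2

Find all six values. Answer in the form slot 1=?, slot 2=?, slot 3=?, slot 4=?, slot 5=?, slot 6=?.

slot 1 has just one choice, so slot 1 = 3. Remove 3 from slot 3, slot 4.
slot 2 must be 2 (only option left). So slot 5 can't be 2.
slot 5 has just one choice, so slot 5 = 1.
slot 6 has just one choice, so slot 6 = 6. Strike 6 from slot 3, slot 4.
slot 4 has just one choice, so slot 4 = 4. Remove 4 from slot 3.
That leaves slot 3 = 5.

slot 1=3, slot 2=2, slot 3=5, slot 4=4, slot 5=1, slot 6=6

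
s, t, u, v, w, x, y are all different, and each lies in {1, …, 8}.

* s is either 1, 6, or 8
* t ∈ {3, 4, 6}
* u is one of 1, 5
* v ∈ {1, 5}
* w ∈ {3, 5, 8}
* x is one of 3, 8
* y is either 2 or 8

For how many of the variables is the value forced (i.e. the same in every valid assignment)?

3

Among the 7 variables, 2 fits only y (and all 7 values in {1, 2, 3, 4, 5, 6, 8} must be used), so y = 2.
The 6 still-open variables draw from only 6 values {1, 3, 4, 5, 6, 8}, so each is used; only t can be 4, hence t = 4.
The 5 still-open variables together cover exactly {1, 3, 5, 6, 8} — 5 values for 5 variables — and 6 appears only in s's list, so s = 6.
The 2 variables u and v are confined to {1, 5}, which locks those values in; drop them from w.
Determined: s=6, t=4, y=2. The other variables each still have more than one consistent value. That makes 3.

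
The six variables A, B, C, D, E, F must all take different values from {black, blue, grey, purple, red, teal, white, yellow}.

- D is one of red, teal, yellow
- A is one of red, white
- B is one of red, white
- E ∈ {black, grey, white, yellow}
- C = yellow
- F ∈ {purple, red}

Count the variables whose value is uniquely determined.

C has just one choice, so C = yellow. Strike yellow from D, E.
A and B share exactly the 2 values {red, white}; by pigeonhole those values go to them, so strike red, white from D, E, F.
That leaves D = teal.
F has just one choice, so F = purple.
Determined: C=yellow, D=teal, F=purple. The other variables each still have more than one consistent value. That makes 3.

3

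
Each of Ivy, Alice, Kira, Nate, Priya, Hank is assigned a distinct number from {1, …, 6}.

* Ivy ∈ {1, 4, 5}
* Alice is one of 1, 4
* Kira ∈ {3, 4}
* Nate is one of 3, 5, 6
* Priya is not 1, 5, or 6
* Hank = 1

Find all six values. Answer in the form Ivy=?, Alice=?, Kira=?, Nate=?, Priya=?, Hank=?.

Ivy=5, Alice=4, Kira=3, Nate=6, Priya=2, Hank=1

Hank has just one choice, so Hank = 1. Remove 1 from Ivy, Alice.
Alice's domain is down to {4}, so Alice = 4. Remove 4 from Ivy, Kira, Priya.
Kira's domain is down to {3}, so Kira = 3. Remove 3 from Nate, Priya.
Priya must be 2 (only option left).
Ivy must be 5 (only option left). So Nate can't be 5.
Nate has just one choice, so Nate = 6.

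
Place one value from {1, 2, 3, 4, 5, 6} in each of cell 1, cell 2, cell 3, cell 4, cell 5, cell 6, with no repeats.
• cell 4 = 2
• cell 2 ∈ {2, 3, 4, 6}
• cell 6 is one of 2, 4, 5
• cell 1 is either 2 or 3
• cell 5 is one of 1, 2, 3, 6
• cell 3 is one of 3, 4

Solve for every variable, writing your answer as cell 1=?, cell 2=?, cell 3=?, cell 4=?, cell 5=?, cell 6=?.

cell 4 must be 2 (only option left). Strike 2 from cell 1, cell 2, cell 5, cell 6.
cell 1's domain is down to {3}, so cell 1 = 3. So cell 2, cell 3, cell 5 can't be 3.
cell 3's domain is down to {4}, so cell 3 = 4. Eliminate 4 elsewhere: cell 2, cell 6.
cell 6 has just one choice, so cell 6 = 5.
That leaves cell 2 = 6. Remove 6 from cell 5.
cell 5's domain is down to {1}, so cell 5 = 1.

cell 1=3, cell 2=6, cell 3=4, cell 4=2, cell 5=1, cell 6=5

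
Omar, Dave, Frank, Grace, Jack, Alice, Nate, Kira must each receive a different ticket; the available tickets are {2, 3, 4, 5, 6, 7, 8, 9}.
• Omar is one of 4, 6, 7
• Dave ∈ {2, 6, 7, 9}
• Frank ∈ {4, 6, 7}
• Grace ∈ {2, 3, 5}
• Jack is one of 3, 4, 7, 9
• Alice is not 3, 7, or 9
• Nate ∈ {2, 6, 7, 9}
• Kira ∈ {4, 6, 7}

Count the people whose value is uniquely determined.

3

Among the 8 variables, 8 fits only Alice (and all 8 values in {2, 3, 4, 5, 6, 7, 8, 9} must be used), so Alice = 8.
Among the 7 still-open variables, 5 fits only Grace (and all 7 values in {2, 3, 4, 5, 6, 7, 9} must be used), so Grace = 5.
The 6 still-open variables draw from only 6 values {2, 3, 4, 6, 7, 9}, so each is used; only Jack can be 3, hence Jack = 3.
The 3 variables Omar, Frank, Kira are confined to {4, 6, 7}, which locks those values in; drop them from Dave, Nate.
Determined: Grace=5, Jack=3, Alice=8. The other people each still have more than one consistent value. That makes 3.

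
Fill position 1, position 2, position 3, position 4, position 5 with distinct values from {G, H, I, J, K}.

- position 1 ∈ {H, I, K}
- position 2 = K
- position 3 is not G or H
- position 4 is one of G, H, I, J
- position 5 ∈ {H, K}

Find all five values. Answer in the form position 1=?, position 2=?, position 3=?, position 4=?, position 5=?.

position 2 has just one choice, so position 2 = K. Remove K from position 1, position 3, position 5.
position 5 has just one choice, so position 5 = H. Strike H from position 1, position 4.
position 1 must be I (only option left). So position 3, position 4 can't be I.
position 3 must be J (only option left). Eliminate J elsewhere: position 4.
position 4 has just one choice, so position 4 = G.

position 1=I, position 2=K, position 3=J, position 4=G, position 5=H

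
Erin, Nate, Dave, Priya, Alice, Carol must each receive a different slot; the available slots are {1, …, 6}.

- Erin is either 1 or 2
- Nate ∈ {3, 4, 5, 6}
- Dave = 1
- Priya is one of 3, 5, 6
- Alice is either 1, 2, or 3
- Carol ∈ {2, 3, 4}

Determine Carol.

Dave must be 1 (only option left). Eliminate 1 elsewhere: Erin, Alice.
Erin's domain is down to {2}, so Erin = 2. Strike 2 from Alice, Carol.
That leaves Alice = 3. Remove 3 from Nate, Priya, Carol.
So Carol = 4.

4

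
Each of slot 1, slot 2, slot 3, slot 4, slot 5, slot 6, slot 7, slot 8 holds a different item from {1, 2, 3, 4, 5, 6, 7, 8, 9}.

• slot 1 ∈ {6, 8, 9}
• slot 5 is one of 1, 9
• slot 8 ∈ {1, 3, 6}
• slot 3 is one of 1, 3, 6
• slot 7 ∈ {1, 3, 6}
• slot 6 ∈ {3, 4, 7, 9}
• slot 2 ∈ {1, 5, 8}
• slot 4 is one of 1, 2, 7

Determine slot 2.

5

The 3 variables slot 3, slot 7, slot 8 are confined to {1, 3, 6}, which locks those values in; drop them from slot 1, slot 2, slot 4, slot 5, slot 6.
slot 5's domain is down to {9}, so slot 5 = 9. Eliminate 9 elsewhere: slot 1, slot 6.
slot 1's domain is down to {8}, so slot 1 = 8. Eliminate 8 elsewhere: slot 2.
So slot 2 = 5.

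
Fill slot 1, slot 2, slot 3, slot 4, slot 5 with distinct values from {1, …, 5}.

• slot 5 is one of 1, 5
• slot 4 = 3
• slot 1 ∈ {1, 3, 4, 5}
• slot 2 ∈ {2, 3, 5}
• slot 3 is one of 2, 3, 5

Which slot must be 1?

slot 4 has just one choice, so slot 4 = 3. So slot 1, slot 2, slot 3 can't be 3.
The 4 still-open variables draw from only 4 values {1, 2, 4, 5}, so each is used; only slot 1 can be 4, hence slot 1 = 4.
Among the 3 still-open variables, 1 fits only slot 5 (and all 3 values in {1, 2, 5} must be used), so slot 5 = 1.

slot 5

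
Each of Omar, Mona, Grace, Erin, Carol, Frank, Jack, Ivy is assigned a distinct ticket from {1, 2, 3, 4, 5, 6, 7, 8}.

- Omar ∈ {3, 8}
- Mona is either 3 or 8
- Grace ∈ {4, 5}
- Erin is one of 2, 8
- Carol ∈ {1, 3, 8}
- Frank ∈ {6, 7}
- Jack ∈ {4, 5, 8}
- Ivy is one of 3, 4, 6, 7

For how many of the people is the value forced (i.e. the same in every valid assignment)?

The 8 variables together cover exactly {1, 2, 3, 4, 5, 6, 7, 8} — 8 values for 8 variables — and 1 appears only in Carol's list, so Carol = 1.
The 7 still-open variables draw from only 7 values {2, 3, 4, 5, 6, 7, 8}, so each is used; only Erin can be 2, hence Erin = 2.
Omar and Mona between them cover only {3, 8} — a naked pair. Remove those values from Jack, Ivy.
The 2 variables Grace and Jack are confined to {4, 5}, which locks those values in; drop them from Ivy.
Determined: Erin=2, Carol=1. The other people each still have more than one consistent value. That makes 2.

2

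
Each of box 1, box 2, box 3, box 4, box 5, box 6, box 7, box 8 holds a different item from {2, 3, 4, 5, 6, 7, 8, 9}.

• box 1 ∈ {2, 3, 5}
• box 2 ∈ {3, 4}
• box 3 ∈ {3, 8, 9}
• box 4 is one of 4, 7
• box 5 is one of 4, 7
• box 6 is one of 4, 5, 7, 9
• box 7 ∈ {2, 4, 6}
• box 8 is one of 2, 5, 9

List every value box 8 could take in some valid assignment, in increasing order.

2, 5, 9

The 8 variables draw from only 8 values {2, 3, 4, 5, 6, 7, 8, 9}, so each is used; only box 7 can be 6, hence box 7 = 6.
Among the 7 still-open variables, 8 fits only box 3 (and all 7 values in {2, 3, 4, 5, 7, 8, 9} must be used), so box 3 = 8.
The 2 variables box 4 and box 5 are confined to {4, 7}, which locks those values in; drop them from box 2, box 6.
box 2 has just one choice, so box 2 = 3. Remove 3 from box 1.
No further eliminations apply; box 8 can still be any of 2, 5, 9.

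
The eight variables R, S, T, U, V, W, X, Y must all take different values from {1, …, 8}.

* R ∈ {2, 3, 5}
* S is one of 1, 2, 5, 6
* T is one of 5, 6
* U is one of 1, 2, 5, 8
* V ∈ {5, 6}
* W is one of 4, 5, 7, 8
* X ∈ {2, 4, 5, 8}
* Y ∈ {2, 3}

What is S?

The 8 variables together cover exactly {1, 2, 3, 4, 5, 6, 7, 8} — 8 values for 8 variables — and 7 appears only in W's list, so W = 7.
Among the 7 still-open variables, 4 fits only X (and all 7 values in {1, 2, 3, 4, 5, 6, 8} must be used), so X = 4.
The 6 still-open variables together cover exactly {1, 2, 3, 5, 6, 8} — 6 values for 6 variables — and 8 appears only in U's list, so U = 8.
The 5 still-open variables together cover exactly {1, 2, 3, 5, 6} — 5 values for 5 variables — and 1 appears only in S's list, so S = 1.

1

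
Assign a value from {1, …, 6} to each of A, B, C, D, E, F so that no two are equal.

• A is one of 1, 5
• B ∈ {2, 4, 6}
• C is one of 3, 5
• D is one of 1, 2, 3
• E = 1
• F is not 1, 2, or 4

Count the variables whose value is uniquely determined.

E must be 1 (only option left). Eliminate 1 elsewhere: A, D.
A has just one choice, so A = 5. So C, F can't be 5.
C has just one choice, so C = 3. Remove 3 from D, F.
D must be 2 (only option left). Strike 2 from B.
F has just one choice, so F = 6. Eliminate 6 elsewhere: B.
That leaves B = 4.
Every variable is fixed: A=5, B=4, C=3, D=2, E=1, F=6. That makes 6.

6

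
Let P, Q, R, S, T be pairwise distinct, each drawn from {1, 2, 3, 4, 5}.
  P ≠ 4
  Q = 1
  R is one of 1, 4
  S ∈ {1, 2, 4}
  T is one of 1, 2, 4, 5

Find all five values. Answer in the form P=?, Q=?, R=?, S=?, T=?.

Q has just one choice, so Q = 1. So P, R, S, T can't be 1.
That leaves R = 4. Remove 4 from S, T.
That leaves S = 2. Remove 2 from P, T.
T must be 5 (only option left). Eliminate 5 elsewhere: P.
That leaves P = 3.

P=3, Q=1, R=4, S=2, T=5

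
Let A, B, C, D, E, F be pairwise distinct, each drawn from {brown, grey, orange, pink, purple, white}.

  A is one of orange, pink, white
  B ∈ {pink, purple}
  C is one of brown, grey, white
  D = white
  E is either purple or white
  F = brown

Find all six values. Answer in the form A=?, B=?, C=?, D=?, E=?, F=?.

D has just one choice, so D = white. Eliminate white elsewhere: A, C, E.
E has just one choice, so E = purple. Strike purple from B.
F has just one choice, so F = brown. Remove brown from C.
That leaves B = pink. Eliminate pink elsewhere: A.
C's domain is down to {grey}, so C = grey.
A's domain is down to {orange}, so A = orange.

A=orange, B=pink, C=grey, D=white, E=purple, F=brown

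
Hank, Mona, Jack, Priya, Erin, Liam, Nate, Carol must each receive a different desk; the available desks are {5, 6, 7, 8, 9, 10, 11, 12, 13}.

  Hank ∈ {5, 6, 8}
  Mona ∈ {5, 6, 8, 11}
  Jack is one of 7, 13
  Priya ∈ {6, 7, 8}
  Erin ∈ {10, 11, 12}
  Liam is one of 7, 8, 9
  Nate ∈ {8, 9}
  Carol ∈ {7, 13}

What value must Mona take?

Jack and Carol between them cover only {7, 13} — a naked pair. Remove those values from Priya, Liam.
Liam and Nate share exactly the 2 values {8, 9}; by pigeonhole those values go to them, so strike 8, 9 from Hank, Mona, Priya.
That leaves Priya = 6. Eliminate 6 elsewhere: Hank, Mona.
That leaves Hank = 5. Eliminate 5 elsewhere: Mona.
So Mona = 11.

11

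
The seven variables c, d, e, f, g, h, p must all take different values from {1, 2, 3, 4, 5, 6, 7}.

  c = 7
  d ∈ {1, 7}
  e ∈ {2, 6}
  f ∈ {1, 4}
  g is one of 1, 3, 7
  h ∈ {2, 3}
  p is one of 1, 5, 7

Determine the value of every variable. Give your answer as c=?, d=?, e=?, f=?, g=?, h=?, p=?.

c must be 7 (only option left). Strike 7 from d, g, p.
d's domain is down to {1}, so d = 1. Eliminate 1 elsewhere: f, g, p.
That leaves f = 4.
g must be 3 (only option left). Eliminate 3 elsewhere: h.
h has just one choice, so h = 2. Eliminate 2 elsewhere: e.
p's domain is down to {5}, so p = 5.
e must be 6 (only option left).

c=7, d=1, e=6, f=4, g=3, h=2, p=5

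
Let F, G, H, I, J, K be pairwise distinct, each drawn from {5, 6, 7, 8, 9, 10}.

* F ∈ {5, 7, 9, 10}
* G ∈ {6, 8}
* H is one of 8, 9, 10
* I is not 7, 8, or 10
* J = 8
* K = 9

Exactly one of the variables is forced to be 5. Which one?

J's domain is down to {8}, so J = 8. Eliminate 8 elsewhere: G, H.
K must be 9 (only option left). Strike 9 from F, H, I.
That leaves G = 6. So I can't be 6.
So 5 goes to I.

I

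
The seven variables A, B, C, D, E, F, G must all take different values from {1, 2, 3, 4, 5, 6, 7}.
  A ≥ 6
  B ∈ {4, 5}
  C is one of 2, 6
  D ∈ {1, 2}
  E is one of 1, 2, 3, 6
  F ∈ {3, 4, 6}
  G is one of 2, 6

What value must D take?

The 7 variables draw from only 7 values {1, 2, 3, 4, 5, 6, 7}, so each is used; only B can be 5, hence B = 5.
The 6 still-open variables draw from only 6 values {1, 2, 3, 4, 6, 7}, so each is used; only F can be 4, hence F = 4.
The 5 still-open variables together cover exactly {1, 2, 3, 6, 7} — 5 values for 5 variables — and 3 appears only in E's list, so E = 3.
Among the 4 still-open variables, 1 fits only D (and all 4 values in {1, 2, 6, 7} must be used), so D = 1.

1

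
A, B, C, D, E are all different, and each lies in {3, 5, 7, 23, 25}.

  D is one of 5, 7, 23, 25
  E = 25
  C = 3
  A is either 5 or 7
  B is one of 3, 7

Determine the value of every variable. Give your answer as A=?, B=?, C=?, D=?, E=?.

A=5, B=7, C=3, D=23, E=25

C's domain is down to {3}, so C = 3. Remove 3 from B.
E's domain is down to {25}, so E = 25. Remove 25 from D.
That leaves B = 7. So A, D can't be 7.
A's domain is down to {5}, so A = 5. Strike 5 from D.
That leaves D = 23.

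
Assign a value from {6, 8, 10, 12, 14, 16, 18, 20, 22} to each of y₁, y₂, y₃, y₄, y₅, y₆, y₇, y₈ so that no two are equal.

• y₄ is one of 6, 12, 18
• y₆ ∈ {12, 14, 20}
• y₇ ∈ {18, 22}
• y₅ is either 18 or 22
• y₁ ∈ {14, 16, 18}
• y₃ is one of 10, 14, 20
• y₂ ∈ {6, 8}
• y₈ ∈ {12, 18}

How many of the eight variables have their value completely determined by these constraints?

3

The 2 variables y₅ and y₇ are confined to {18, 22}, which locks those values in; drop them from y₁, y₄, y₈.
y₈ must be 12 (only option left). So y₄, y₆ can't be 12.
y₄ must be 6 (only option left). Eliminate 6 elsewhere: y₂.
y₂'s domain is down to {8}, so y₂ = 8.
Determined: y₂=8, y₄=6, y₈=12. The other variables each still have more than one consistent value. That makes 3.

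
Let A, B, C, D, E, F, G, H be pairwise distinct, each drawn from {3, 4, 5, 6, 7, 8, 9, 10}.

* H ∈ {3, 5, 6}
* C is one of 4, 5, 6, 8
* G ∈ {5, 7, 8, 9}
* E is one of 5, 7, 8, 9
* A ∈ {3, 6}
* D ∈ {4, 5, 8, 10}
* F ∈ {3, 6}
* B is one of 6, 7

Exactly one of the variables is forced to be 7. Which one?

B

The 8 variables draw from only 8 values {3, 4, 5, 6, 7, 8, 9, 10}, so each is used; only D can be 10, hence D = 10.
Among the 7 still-open variables, 4 fits only C (and all 7 values in {3, 4, 5, 6, 7, 8, 9} must be used), so C = 4.
A and F share exactly the 2 values {3, 6}; by pigeonhole those values go to them, so strike 3, 6 from B, H.
So 7 goes to B.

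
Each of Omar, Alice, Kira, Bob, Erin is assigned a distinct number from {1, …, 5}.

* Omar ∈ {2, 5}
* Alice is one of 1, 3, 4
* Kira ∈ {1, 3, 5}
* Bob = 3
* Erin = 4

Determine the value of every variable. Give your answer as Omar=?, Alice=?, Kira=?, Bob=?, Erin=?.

Omar=2, Alice=1, Kira=5, Bob=3, Erin=4

Bob must be 3 (only option left). So Alice, Kira can't be 3.
Erin has just one choice, so Erin = 4. Strike 4 from Alice.
Alice has just one choice, so Alice = 1. Remove 1 from Kira.
Kira must be 5 (only option left). Remove 5 from Omar.
Omar must be 2 (only option left).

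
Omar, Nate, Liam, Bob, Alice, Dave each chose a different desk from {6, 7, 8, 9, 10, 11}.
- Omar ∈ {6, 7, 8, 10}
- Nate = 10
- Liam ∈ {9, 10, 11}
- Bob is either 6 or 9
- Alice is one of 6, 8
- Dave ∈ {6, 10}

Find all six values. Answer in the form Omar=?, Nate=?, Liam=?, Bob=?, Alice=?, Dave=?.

Omar=7, Nate=10, Liam=11, Bob=9, Alice=8, Dave=6

Nate must be 10 (only option left). Eliminate 10 elsewhere: Omar, Liam, Dave.
That leaves Dave = 6. Eliminate 6 elsewhere: Omar, Bob, Alice.
That leaves Bob = 9. Strike 9 from Liam.
Alice's domain is down to {8}, so Alice = 8. Eliminate 8 elsewhere: Omar.
Omar's domain is down to {7}, so Omar = 7.
Liam has just one choice, so Liam = 11.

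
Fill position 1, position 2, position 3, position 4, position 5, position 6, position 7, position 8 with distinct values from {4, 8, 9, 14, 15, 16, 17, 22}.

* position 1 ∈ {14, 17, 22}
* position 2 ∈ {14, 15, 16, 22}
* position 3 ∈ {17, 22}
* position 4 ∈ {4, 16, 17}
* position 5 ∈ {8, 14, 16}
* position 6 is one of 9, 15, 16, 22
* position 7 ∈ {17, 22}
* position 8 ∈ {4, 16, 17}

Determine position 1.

The 8 variables draw from only 8 values {4, 8, 9, 14, 15, 16, 17, 22}, so each is used; only position 5 can be 8, hence position 5 = 8.
The 7 still-open variables draw from only 7 values {4, 9, 14, 15, 16, 17, 22}, so each is used; only position 6 can be 9, hence position 6 = 9.
The 6 still-open variables draw from only 6 values {4, 14, 15, 16, 17, 22}, so each is used; only position 2 can be 15, hence position 2 = 15.
The 5 still-open variables draw from only 5 values {4, 14, 16, 17, 22}, so each is used; only position 1 can be 14, hence position 1 = 14.

14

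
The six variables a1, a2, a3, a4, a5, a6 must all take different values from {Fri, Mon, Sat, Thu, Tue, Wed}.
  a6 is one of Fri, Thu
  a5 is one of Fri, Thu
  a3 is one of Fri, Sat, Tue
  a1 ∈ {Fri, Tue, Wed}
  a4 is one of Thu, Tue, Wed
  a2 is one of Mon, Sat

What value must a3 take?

Among the 6 variables, Mon fits only a2 (and all 6 values in {Fri, Mon, Sat, Thu, Tue, Wed} must be used), so a2 = Mon.
The 5 still-open variables draw from only 5 values {Fri, Sat, Thu, Tue, Wed}, so each is used; only a3 can be Sat, hence a3 = Sat.

Sat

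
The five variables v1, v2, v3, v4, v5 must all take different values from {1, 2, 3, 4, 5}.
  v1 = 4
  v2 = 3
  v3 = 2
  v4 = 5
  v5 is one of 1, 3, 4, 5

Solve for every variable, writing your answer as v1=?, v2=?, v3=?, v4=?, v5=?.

v1 must be 4 (only option left). Remove 4 from v5.
v2 has just one choice, so v2 = 3. Eliminate 3 elsewhere: v5.
v3's domain is down to {2}, so v3 = 2.
v4's domain is down to {5}, so v4 = 5. Remove 5 from v5.
v5 must be 1 (only option left).

v1=4, v2=3, v3=2, v4=5, v5=1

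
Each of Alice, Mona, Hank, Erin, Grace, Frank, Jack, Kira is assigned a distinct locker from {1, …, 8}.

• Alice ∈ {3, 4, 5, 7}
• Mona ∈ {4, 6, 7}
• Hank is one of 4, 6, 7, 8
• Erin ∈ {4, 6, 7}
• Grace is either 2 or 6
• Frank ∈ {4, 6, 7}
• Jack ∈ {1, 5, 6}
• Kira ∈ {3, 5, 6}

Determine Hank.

The 8 variables together cover exactly {1, 2, 3, 4, 5, 6, 7, 8} — 8 values for 8 variables — and 1 appears only in Jack's list, so Jack = 1.
The 7 still-open variables together cover exactly {2, 3, 4, 5, 6, 7, 8} — 7 values for 7 variables — and 2 appears only in Grace's list, so Grace = 2.
The 6 still-open variables together cover exactly {3, 4, 5, 6, 7, 8} — 6 values for 6 variables — and 8 appears only in Hank's list, so Hank = 8.

8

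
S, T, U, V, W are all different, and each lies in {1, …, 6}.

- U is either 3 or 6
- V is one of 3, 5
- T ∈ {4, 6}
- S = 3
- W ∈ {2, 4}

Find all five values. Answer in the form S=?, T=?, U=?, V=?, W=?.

S=3, T=4, U=6, V=5, W=2

S has just one choice, so S = 3. Strike 3 from U, V.
U's domain is down to {6}, so U = 6. So T can't be 6.
V has just one choice, so V = 5.
T has just one choice, so T = 4. So W can't be 4.
That leaves W = 2.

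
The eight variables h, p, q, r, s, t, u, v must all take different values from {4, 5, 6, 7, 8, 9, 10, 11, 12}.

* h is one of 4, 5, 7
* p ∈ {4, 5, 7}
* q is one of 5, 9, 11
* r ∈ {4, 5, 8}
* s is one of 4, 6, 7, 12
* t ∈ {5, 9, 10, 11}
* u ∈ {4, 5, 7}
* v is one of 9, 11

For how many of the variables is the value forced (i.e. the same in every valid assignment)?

h, p, u share exactly the 3 values {4, 5, 7}; by pigeonhole those values go to them, so strike 4, 5, 7 from q, r, s, t.
That leaves r = 8.
q and v between them cover only {9, 11} — a naked pair. Remove those values from t.
t must be 10 (only option left).
Determined: r=8, t=10. The other variables each still have more than one consistent value. That makes 2.

2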